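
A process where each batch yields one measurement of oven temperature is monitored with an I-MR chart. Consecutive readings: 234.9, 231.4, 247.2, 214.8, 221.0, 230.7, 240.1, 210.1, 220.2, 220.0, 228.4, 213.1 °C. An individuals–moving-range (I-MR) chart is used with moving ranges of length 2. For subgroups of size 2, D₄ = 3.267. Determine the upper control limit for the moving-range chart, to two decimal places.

41.88

Moving ranges: 3.5, 15.8, 32.4, 6.2, 9.7, 9.4, 30.0, 10.1, 0.2, 8.4, 15.3; M̄R̄ = 141.0000 / 11 = 12.8182
UCL_MR = D₄·M̄R̄ = 3.267 × 12.8182 = 41.8770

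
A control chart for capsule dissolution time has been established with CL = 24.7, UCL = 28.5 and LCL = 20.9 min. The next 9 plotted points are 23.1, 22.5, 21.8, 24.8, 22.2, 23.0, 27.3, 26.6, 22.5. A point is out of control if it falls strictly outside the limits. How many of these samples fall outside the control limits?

All 9 points lie within [20.9, 28.5].

0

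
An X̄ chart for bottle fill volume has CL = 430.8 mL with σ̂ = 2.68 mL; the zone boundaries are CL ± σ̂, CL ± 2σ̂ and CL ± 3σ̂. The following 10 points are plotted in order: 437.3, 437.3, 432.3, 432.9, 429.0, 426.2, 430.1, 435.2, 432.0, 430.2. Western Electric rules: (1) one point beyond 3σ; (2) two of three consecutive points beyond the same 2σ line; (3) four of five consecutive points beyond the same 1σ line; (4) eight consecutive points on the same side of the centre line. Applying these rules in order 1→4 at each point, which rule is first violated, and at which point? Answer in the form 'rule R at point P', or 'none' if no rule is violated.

Zone of each point (C = within 1σ̂, B = 1σ̂–2σ̂, A = 2σ̂–3σ̂, * = beyond 3σ̂; sign = side of CL): 1:+A, 2:+A, 3:+C, 4:+C, 5:-C, 6:-B, 7:-C, 8:+B, 9:+C, 10:-C
Rule 2 (two of three consecutive points beyond the same 2σ limit) is satisfied at point 2.

rule 2 at point 2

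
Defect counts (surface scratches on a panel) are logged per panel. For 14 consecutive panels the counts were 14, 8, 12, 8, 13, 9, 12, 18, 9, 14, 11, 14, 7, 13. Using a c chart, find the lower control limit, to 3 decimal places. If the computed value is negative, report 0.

c̄ = (14 + 8 + 12 + 8 + 13 + 9 + 12 + 18 + 9 + 14 + 11 + 14 + 7 + 13) / 14 = 162 / 14 = 11.5714
LCL = c̄ − 3√c̄ = 11.5714 − 3 × 3.4017 = 1.3664

1.366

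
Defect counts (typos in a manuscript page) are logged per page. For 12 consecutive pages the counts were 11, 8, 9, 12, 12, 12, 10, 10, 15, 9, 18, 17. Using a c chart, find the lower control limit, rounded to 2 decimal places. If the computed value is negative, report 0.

1.56

c̄ = (11 + 8 + 9 + 12 + 12 + 12 + 10 + 10 + 15 + 9 + 18 + 17) / 12 = 143 / 12 = 11.9167
LCL = c̄ − 3√c̄ = 11.9167 − 3 × 3.4521 = 1.5605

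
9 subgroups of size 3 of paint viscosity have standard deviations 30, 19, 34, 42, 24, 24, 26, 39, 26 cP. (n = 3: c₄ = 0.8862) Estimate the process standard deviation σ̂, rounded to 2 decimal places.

s̄ = (30 + 19 + 34 + 42 + 24 + 24 + 26 + 39 + 26) / 9 = 29.3333
σ̂ = s̄ / c₄ = 29.3333 / 0.8862 = 33.1001

33.10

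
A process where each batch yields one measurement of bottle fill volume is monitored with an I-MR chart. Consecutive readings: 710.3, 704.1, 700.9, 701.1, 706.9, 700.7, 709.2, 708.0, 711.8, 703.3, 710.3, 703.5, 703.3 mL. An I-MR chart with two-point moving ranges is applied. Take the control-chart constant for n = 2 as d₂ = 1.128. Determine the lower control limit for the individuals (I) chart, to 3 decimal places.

692.880

X̄ = (710.3 + 704.1 + 700.9 + 701.1 + 706.9 + 700.7 + 709.2 + 708.0 + 711.8 + 703.3 + 710.3 + 703.5 + 703.3) / 13 = 705.6462
Moving ranges: 6.2, 3.2, 0.2, 5.8, 6.2, 8.5, 1.2, 3.8, 8.5, 7.0, 6.8, 0.2; M̄R̄ = 57.6000 / 12 = 4.8000
LCL = X̄ − 3·M̄R̄/d₂ = 705.6462 − 3 × 4.8000 / 1.128 = 692.8802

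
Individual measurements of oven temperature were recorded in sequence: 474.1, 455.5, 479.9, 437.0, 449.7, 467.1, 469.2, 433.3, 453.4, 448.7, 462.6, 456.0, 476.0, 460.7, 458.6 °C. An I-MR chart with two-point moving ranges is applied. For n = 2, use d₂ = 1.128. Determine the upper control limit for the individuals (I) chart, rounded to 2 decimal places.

X̄ = (474.1 + 455.5 + 479.9 + 437.0 + 449.7 + 467.1 + 469.2 + 433.3 + 453.4 + 448.7 + 462.6 + 456.0 + 476.0 + 460.7 + 458.6) / 15 = 458.7867
Moving ranges: 18.6, 24.4, 42.9, 12.7, 17.4, 2.1, 35.9, 20.1, 4.7, 13.9, 6.6, 20.0, 15.3, 2.1; M̄R̄ = 236.7000 / 14 = 16.9071
UCL = X̄ + 3·M̄R̄/d₂ = 458.7867 + 3 × 16.9071 / 1.128 = 503.7525

503.75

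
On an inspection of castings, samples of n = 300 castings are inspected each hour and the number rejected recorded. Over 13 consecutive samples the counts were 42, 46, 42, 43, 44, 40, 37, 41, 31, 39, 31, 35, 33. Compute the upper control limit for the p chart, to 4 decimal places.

p̄ = Σdᵢ / (k·n) = 504 / (13 × 300) = 0.12923
UCL = p̄ + 3·√(p̄(1−p̄)/n) = 0.12923 + 3 × √(0.12923×0.87077/300) = 0.12923 + 3 × 0.01937 = 0.18733

0.1873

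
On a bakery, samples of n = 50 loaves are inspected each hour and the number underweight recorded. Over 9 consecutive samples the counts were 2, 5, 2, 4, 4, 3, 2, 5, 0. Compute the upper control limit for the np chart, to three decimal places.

8.038

p̄ = Σdᵢ / (k·n) = 27 / (9 × 50) = 0.06000
UCL = np̄ + 3·√(np̄(1−p̄)) = 3.0000 + 3 × √(3.0000×0.94000) = 3.0000 + 3 × 1.6793 = 8.0379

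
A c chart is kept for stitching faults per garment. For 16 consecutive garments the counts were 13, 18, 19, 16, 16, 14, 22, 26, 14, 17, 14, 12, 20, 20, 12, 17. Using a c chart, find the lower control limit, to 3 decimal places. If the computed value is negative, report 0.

c̄ = (13 + 18 + 19 + 16 + 16 + 14 + 22 + 26 + 14 + 17 + 14 + 12 + 20 + 20 + 12 + 17) / 16 = 270 / 16 = 16.8750
LCL = c̄ − 3√c̄ = 16.8750 − 3 × 4.1079 = 4.5512

4.551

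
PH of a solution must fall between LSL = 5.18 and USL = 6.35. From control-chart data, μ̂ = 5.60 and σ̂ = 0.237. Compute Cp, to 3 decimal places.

0.823

Cp = (USL − LSL) / (6σ̂) = (6.35 − 5.18) / (6 × 0.237) = 1.1700 / 1.4220 = 0.8228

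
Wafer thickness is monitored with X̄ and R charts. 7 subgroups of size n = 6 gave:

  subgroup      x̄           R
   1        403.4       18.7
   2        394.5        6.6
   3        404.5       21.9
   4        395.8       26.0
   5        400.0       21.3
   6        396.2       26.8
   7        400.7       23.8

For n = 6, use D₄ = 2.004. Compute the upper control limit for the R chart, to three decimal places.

41.540

R̄ = (18.7 + 6.6 + 21.9 + 26.0 + 21.3 + 26.8 + 23.8) / 7 = 145.1000 / 7 = 20.7286
UCL_R = D₄·R̄ = 2.004 × 20.7286 = 41.5401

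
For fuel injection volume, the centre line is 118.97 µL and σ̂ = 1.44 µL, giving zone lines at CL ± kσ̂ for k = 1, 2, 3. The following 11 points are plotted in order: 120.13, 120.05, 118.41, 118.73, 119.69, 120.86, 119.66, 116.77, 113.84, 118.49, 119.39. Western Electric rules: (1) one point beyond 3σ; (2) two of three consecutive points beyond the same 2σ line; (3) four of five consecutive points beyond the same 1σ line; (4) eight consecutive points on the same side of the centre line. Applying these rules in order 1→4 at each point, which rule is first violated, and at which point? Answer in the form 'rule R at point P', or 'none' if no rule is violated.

Zone of each point (C = within 1σ̂, B = 1σ̂–2σ̂, A = 2σ̂–3σ̂, * = beyond 3σ̂; sign = side of CL): 1:+C, 2:+C, 3:-C, 4:-C, 5:+C, 6:+B, 7:+C, 8:-B, 9:-*, 10:-C, 11:+C
Rule 1 (one point beyond the 3σ limits) is satisfied at point 9.

rule 1 at point 9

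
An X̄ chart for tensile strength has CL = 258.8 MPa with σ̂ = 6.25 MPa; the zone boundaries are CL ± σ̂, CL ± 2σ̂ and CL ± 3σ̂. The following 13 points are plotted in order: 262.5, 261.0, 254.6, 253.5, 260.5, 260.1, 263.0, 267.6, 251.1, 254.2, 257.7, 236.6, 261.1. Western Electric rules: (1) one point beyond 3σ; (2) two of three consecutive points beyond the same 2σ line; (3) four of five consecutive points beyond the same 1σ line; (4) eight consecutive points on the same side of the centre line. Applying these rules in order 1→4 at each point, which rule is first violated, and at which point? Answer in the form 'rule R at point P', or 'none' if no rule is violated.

rule 1 at point 12

Zone of each point (C = within 1σ̂, B = 1σ̂–2σ̂, A = 2σ̂–3σ̂, * = beyond 3σ̂; sign = side of CL): 1:+C, 2:+C, 3:-C, 4:-C, 5:+C, 6:+C, 7:+C, 8:+B, 9:-B, 10:-C, 11:-C, 12:-*, 13:+C
Rule 1 (one point beyond the 3σ limits) is satisfied at point 12.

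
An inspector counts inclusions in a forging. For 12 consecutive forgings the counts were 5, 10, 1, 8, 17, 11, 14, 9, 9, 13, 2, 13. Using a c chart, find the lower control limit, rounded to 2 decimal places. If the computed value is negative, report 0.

c̄ = (5 + 10 + 1 + 8 + 17 + 11 + 14 + 9 + 9 + 13 + 2 + 13) / 12 = 112 / 12 = 9.3333
LCL = c̄ − 3√c̄ = 9.3333 − 3 × 3.0551 = 0.1682

0.17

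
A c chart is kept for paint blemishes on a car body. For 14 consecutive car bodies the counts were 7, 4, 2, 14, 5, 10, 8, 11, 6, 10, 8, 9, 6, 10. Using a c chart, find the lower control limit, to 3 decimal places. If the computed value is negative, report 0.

0.000

c̄ = (7 + 4 + 2 + 14 + 5 + 10 + 8 + 11 + 6 + 10 + 8 + 9 + 6 + 10) / 14 = 110 / 14 = 7.8571
LCL = c̄ − 3√c̄ = 7.8571 − 3 × 2.8031 = -0.5520 → 0 (cannot be negative)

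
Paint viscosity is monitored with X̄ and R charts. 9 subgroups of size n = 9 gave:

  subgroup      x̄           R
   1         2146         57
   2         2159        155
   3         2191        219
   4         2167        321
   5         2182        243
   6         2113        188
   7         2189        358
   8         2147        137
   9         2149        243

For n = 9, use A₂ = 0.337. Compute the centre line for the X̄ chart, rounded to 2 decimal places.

X̄̄ = (2146 + 2159 + 2191 + 2167 + 2182 + 2113 + 2189 + 2147 + 2149) / 9 = 19443.0000 / 9 = 2160.3333
CL = X̄̄ = 2160.3333

2160.33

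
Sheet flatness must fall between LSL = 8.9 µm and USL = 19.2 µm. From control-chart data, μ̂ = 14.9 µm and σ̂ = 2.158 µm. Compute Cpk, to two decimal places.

Cpu = (USL − μ̂) / (3σ̂) = (19.2 − 14.9) / (3 × 2.158) = 0.6642; Cpl = (μ̂ − LSL) / (3σ̂) = (14.9 − 8.9) / (3 × 2.158) = 0.9268; Cpk = min(Cpu, Cpl) = 0.6642

0.66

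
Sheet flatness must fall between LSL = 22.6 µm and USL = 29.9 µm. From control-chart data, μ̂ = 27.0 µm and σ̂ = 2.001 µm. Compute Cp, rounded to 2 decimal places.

Cp = (USL − LSL) / (6σ̂) = (29.9 − 22.6) / (6 × 2.001) = 7.3000 / 12.0060 = 0.6080

0.61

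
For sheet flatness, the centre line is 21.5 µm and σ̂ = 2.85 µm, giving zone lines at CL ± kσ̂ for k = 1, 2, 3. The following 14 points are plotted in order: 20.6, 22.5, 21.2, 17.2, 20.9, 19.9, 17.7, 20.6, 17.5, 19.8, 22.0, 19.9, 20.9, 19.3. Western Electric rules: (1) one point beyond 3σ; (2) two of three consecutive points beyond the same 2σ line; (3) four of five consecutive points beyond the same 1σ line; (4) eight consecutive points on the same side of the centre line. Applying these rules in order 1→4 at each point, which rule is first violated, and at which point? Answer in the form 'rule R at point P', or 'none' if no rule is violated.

Zone of each point (C = within 1σ̂, B = 1σ̂–2σ̂, A = 2σ̂–3σ̂, * = beyond 3σ̂; sign = side of CL): 1:-C, 2:+C, 3:-C, 4:-B, 5:-C, 6:-C, 7:-B, 8:-C, 9:-B, 10:-C, 11:+C, 12:-C, 13:-C, 14:-C
Rule 4 (eight consecutive points on the same side of the centre line) is satisfied at point 10.

rule 4 at point 10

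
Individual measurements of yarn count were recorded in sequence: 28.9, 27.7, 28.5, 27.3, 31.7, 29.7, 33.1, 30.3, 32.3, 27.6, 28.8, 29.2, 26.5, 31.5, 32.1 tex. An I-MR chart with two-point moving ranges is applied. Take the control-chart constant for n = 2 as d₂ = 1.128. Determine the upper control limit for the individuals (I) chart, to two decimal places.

35.84

X̄ = (28.9 + 27.7 + 28.5 + 27.3 + 31.7 + 29.7 + 33.1 + 30.3 + 32.3 + 27.6 + 28.8 + 29.2 + 26.5 + 31.5 + 32.1) / 15 = 29.6800
Moving ranges: 1.2, 0.8, 1.2, 4.4, 2.0, 3.4, 2.8, 2.0, 4.7, 1.2, 0.4, 2.7, 5.0, 0.6; M̄R̄ = 32.4000 / 14 = 2.3143
UCL = X̄ + 3·M̄R̄/d₂ = 29.6800 + 3 × 2.3143 / 1.128 = 35.8350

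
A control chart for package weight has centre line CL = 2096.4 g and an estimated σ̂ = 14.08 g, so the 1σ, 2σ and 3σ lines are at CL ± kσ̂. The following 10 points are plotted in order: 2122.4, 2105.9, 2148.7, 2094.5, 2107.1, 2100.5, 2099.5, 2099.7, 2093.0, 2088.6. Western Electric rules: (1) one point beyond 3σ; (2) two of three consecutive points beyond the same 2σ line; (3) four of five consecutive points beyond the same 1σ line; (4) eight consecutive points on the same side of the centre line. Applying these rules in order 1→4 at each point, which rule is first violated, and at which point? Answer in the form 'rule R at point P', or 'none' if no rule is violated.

rule 1 at point 3

Zone of each point (C = within 1σ̂, B = 1σ̂–2σ̂, A = 2σ̂–3σ̂, * = beyond 3σ̂; sign = side of CL): 1:+B, 2:+C, 3:+*, 4:-C, 5:+C, 6:+C, 7:+C, 8:+C, 9:-C, 10:-C
Rule 1 (one point beyond the 3σ limits) is satisfied at point 3.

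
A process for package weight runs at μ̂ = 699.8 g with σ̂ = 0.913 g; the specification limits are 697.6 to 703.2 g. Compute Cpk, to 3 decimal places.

Cpu = (USL − μ̂) / (3σ̂) = (703.2 − 699.8) / (3 × 0.913) = 1.2413; Cpl = (μ̂ − LSL) / (3σ̂) = (699.8 − 697.6) / (3 × 0.913) = 0.8032; Cpk = min(Cpu, Cpl) = 0.8032

0.803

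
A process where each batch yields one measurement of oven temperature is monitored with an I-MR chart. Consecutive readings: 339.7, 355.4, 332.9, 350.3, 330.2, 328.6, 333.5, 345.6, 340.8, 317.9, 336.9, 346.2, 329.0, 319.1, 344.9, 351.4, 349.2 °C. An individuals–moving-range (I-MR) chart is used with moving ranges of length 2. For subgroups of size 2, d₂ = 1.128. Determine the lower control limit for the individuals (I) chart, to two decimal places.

303.11

X̄ = (339.7 + 355.4 + 332.9 + 350.3 + 330.2 + 328.6 + 333.5 + 345.6 + 340.8 + 317.9 + 336.9 + 346.2 + 329.0 + 319.1 + 344.9 + 351.4 + 349.2) / 17 = 338.3294
Moving ranges: 15.7, 22.5, 17.4, 20.1, 1.6, 4.9, 12.1, 4.8, 22.9, 19.0, 9.3, 17.2, 9.9, 25.8, 6.5, 2.2; M̄R̄ = 211.9000 / 16 = 13.2438
LCL = X̄ − 3·M̄R̄/d₂ = 338.3294 − 3 × 13.2438 / 1.128 = 303.1067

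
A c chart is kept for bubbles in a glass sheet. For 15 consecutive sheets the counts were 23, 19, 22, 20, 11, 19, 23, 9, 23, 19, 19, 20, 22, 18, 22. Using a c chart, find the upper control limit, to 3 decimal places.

32.435

c̄ = (23 + 19 + 22 + 20 + 11 + 19 + 23 + 9 + 23 + 19 + 19 + 20 + 22 + 18 + 22) / 15 = 289 / 15 = 19.2667
UCL = c̄ + 3√c̄ = 19.2667 + 3 × √19.2667 = 19.2667 + 3 × 4.3894 = 32.4348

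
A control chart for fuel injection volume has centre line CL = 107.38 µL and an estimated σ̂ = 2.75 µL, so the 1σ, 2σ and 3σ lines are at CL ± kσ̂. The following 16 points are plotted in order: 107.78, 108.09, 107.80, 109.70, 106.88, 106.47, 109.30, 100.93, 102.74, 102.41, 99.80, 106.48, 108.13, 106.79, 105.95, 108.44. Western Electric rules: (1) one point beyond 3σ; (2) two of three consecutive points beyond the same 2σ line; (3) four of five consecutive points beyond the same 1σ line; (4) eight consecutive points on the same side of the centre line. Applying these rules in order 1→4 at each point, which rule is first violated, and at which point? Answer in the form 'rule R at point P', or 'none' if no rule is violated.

Zone of each point (C = within 1σ̂, B = 1σ̂–2σ̂, A = 2σ̂–3σ̂, * = beyond 3σ̂; sign = side of CL): 1:+C, 2:+C, 3:+C, 4:+C, 5:-C, 6:-C, 7:+C, 8:-A, 9:-B, 10:-B, 11:-A, 12:-C, 13:+C, 14:-C, 15:-C, 16:+C
Rule 3 (four of five consecutive points beyond the same 1σ limit) is satisfied at point 11.

rule 3 at point 11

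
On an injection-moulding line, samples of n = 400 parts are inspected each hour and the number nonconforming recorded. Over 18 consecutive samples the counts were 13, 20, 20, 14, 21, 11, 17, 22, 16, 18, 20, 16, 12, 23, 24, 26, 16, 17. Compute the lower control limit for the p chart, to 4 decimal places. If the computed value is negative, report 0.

p̄ = Σdᵢ / (k·n) = 326 / (18 × 400) = 0.04528
LCL = p̄ − 3·√(p̄(1−p̄)/n) = 0.04528 − 3 × 0.01040 = 0.01409

0.0141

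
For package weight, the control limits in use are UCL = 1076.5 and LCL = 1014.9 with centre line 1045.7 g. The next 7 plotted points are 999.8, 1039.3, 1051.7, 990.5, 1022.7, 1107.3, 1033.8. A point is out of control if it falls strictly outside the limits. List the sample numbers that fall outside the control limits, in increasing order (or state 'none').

1, 4, 6

Compare each point to [1014.9, 1076.5]: sample 1 = 999.8 < LCL; sample 4 = 990.5 < LCL; sample 6 = 1107.3 > UCL.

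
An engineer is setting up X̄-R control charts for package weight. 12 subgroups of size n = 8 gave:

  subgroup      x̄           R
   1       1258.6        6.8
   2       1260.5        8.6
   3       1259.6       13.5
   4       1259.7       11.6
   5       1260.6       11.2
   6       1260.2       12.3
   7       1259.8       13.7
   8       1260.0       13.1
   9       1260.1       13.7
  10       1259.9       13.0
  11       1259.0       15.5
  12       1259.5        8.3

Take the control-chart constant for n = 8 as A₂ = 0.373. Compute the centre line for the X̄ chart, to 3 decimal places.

X̄̄ = (1258.6 + 1260.5 + 1259.6 + 1259.7 + 1260.6 + 1260.2 + 1259.8 + 1260.0 + 1260.1 + 1259.9 + 1259.0 + 1259.5) / 12 = 15117.5000 / 12 = 1259.7917
CL = X̄̄ = 1259.7917

1259.792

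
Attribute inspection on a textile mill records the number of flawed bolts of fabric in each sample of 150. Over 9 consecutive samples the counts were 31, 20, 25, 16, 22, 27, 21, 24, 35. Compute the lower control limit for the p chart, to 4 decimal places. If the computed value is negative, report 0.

0.0731

p̄ = Σdᵢ / (k·n) = 221 / (9 × 150) = 0.16370
LCL = p̄ − 3·√(p̄(1−p̄)/n) = 0.16370 − 3 × 0.03021 = 0.07307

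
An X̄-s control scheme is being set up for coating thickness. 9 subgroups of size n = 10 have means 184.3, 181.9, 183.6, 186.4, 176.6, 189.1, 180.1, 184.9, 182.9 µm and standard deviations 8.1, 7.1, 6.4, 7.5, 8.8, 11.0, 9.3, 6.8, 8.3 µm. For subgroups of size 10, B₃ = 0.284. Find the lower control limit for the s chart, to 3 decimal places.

s̄ = (8.1 + 7.1 + 6.4 + 7.5 + 8.8 + 11.0 + 9.3 + 6.8 + 8.3) / 9 = 8.1444
LCL_s = B₃·s̄ = 0.284 × 8.1444 = 2.3130

2.313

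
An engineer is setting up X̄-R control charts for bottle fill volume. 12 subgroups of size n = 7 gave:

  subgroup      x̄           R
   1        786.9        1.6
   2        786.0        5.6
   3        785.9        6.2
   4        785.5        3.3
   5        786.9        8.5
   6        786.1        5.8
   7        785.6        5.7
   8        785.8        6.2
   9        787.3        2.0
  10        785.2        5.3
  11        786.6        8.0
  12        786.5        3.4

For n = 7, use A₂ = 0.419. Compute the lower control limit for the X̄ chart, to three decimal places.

X̄̄ = (786.9 + 786.0 + 785.9 + 785.5 + 786.9 + 786.1 + 785.6 + 785.8 + 787.3 + 785.2 + 786.6 + 786.5) / 12 = 9434.3000 / 12 = 786.1917
R̄ = (1.6 + 5.6 + 6.2 + 3.3 + 8.5 + 5.8 + 5.7 + 6.2 + 2.0 + 5.3 + 8.0 + 3.4) / 12 = 61.6000 / 12 = 5.1333
LCL = X̄̄ − A₂·R̄ = 786.1917 − 0.419 × 5.1333 = 784.0408

784.041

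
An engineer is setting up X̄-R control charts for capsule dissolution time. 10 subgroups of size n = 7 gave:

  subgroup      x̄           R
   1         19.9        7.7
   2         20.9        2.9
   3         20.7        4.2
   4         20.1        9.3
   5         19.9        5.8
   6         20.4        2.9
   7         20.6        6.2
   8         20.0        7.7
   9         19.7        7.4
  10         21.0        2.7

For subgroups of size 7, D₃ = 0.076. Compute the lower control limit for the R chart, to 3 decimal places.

R̄ = (7.7 + 2.9 + 4.2 + 9.3 + 5.8 + 2.9 + 6.2 + 7.7 + 7.4 + 2.7) / 10 = 56.8000 / 10 = 5.6800
LCL_R = D₃·R̄ = 0.076 × 5.6800 = 0.4317

0.432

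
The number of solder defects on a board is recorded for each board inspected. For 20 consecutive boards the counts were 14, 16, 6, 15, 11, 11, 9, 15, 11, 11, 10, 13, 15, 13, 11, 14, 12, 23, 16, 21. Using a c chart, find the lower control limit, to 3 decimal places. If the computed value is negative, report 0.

2.389

c̄ = (14 + 16 + 6 + 15 + 11 + 11 + 9 + 15 + 11 + 11 + 10 + 13 + 15 + 13 + 11 + 14 + 12 + 23 + 16 + 21) / 20 = 267 / 20 = 13.3500
LCL = c̄ − 3√c̄ = 13.3500 − 3 × 3.6538 = 2.3887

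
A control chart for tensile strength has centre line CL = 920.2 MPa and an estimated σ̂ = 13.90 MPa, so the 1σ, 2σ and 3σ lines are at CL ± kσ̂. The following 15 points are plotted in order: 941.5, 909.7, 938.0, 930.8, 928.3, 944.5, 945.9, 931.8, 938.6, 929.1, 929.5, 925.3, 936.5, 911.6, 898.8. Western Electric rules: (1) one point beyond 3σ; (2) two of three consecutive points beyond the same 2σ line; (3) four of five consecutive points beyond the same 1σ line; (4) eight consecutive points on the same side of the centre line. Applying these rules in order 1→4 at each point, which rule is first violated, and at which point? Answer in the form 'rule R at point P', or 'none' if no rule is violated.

Zone of each point (C = within 1σ̂, B = 1σ̂–2σ̂, A = 2σ̂–3σ̂, * = beyond 3σ̂; sign = side of CL): 1:+B, 2:-C, 3:+B, 4:+C, 5:+C, 6:+B, 7:+B, 8:+C, 9:+B, 10:+C, 11:+C, 12:+C, 13:+B, 14:-C, 15:-B
Rule 4 (eight consecutive points on the same side of the centre line) is satisfied at point 10.

rule 4 at point 10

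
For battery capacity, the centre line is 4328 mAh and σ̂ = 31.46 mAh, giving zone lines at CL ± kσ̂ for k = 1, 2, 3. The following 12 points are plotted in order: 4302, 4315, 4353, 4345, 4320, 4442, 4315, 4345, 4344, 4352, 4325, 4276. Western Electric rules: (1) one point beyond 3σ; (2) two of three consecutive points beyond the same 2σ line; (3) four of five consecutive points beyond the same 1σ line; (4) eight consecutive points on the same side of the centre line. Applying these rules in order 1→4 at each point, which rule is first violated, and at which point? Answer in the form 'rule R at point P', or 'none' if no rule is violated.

Zone of each point (C = within 1σ̂, B = 1σ̂–2σ̂, A = 2σ̂–3σ̂, * = beyond 3σ̂; sign = side of CL): 1:-C, 2:-C, 3:+C, 4:+C, 5:-C, 6:+*, 7:-C, 8:+C, 9:+C, 10:+C, 11:-C, 12:-B
Rule 1 (one point beyond the 3σ limits) is satisfied at point 6.

rule 1 at point 6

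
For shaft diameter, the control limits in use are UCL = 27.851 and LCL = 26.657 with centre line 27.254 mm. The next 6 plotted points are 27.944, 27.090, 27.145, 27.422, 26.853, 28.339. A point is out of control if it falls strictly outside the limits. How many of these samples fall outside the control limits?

Compare each point to [26.657, 27.851]: sample 1 = 27.944 > UCL; sample 6 = 28.339 > UCL.

2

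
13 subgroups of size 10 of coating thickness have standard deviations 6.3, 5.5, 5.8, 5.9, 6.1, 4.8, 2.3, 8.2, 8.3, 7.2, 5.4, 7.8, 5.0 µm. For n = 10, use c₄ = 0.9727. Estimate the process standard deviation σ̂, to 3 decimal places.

6.216

s̄ = (6.3 + 5.5 + 5.8 + 5.9 + 6.1 + 4.8 + 2.3 + 8.2 + 8.3 + 7.2 + 5.4 + 7.8 + 5.0) / 13 = 6.0462
σ̂ = s̄ / c₄ = 6.0462 / 0.9727 = 6.2158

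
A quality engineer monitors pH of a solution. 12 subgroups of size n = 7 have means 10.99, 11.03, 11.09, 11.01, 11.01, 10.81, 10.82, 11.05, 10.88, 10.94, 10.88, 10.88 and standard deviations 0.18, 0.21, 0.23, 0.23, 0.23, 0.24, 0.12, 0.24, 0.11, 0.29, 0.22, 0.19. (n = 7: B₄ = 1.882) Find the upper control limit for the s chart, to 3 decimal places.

s̄ = (0.18 + 0.21 + 0.23 + 0.23 + 0.23 + 0.24 + 0.12 + 0.24 + 0.11 + 0.29 + 0.22 + 0.19) / 12 = 0.2075
UCL_s = B₄·s̄ = 1.882 × 0.2075 = 0.3905

0.391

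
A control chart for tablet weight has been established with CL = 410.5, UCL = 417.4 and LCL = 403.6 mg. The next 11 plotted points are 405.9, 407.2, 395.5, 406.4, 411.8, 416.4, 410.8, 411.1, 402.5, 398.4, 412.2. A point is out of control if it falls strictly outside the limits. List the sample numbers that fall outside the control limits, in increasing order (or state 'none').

Compare each point to [403.6, 417.4]: sample 3 = 395.5 < LCL; sample 9 = 402.5 < LCL; sample 10 = 398.4 < LCL.

3, 9, 10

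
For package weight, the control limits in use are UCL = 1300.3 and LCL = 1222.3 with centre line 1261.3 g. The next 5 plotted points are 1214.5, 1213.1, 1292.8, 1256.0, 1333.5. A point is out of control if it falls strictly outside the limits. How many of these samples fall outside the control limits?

Compare each point to [1222.3, 1300.3]: sample 1 = 1214.5 < LCL; sample 2 = 1213.1 < LCL; sample 5 = 1333.5 > UCL.

3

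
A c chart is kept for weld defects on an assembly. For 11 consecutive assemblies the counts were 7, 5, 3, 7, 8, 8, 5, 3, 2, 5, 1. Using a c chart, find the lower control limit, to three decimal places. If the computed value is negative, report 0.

c̄ = (7 + 5 + 3 + 7 + 8 + 8 + 5 + 3 + 2 + 5 + 1) / 11 = 54 / 11 = 4.9091
LCL = c̄ − 3√c̄ = 4.9091 − 3 × 2.2156 = -1.7378 → 0 (cannot be negative)

0.000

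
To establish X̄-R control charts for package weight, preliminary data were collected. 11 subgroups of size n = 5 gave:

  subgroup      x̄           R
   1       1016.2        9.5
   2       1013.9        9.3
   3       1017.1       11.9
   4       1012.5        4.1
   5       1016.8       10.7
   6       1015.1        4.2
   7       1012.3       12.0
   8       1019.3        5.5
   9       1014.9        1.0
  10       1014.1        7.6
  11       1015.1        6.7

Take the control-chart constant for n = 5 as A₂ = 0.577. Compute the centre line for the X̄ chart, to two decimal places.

X̄̄ = (1016.2 + 1013.9 + 1017.1 + 1012.5 + 1016.8 + 1015.1 + 1012.3 + 1019.3 + 1014.9 + 1014.1 + 1015.1) / 11 = 11167.3000 / 11 = 1015.2091
CL = X̄̄ = 1015.2091

1015.21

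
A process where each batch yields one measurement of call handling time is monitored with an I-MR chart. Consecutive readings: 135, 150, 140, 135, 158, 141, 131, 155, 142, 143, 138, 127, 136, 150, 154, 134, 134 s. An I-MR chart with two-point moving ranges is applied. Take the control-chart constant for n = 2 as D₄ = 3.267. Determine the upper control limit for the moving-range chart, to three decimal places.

36.958

Moving ranges: 15, 10, 5, 23, 17, 10, 24, 13, 1, 5, 11, 9, 14, 4, 20, 0; M̄R̄ = 181.0000 / 16 = 11.3125
UCL_MR = D₄·M̄R̄ = 3.267 × 11.3125 = 36.9579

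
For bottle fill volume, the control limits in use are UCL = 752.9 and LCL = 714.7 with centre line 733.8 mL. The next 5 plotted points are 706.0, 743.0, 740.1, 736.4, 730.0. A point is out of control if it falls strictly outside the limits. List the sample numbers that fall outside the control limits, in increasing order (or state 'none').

1

Compare each point to [714.7, 752.9]: sample 1 = 706.0 < LCL.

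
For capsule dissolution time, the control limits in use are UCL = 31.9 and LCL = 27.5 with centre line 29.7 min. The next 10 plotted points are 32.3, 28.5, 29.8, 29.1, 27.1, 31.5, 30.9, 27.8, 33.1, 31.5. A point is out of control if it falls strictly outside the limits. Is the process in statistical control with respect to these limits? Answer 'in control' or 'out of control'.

Compare each point to [27.5, 31.9]: sample 1 = 32.3 > UCL; sample 5 = 27.1 < LCL; sample 9 = 33.1 > UCL.

out of control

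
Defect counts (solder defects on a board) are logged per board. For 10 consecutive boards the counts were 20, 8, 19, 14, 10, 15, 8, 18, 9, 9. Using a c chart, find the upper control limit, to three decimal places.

c̄ = (20 + 8 + 19 + 14 + 10 + 15 + 8 + 18 + 9 + 9) / 10 = 130 / 10 = 13.0000
UCL = c̄ + 3√c̄ = 13.0000 + 3 × √13.0000 = 13.0000 + 3 × 3.6056 = 23.8167

23.817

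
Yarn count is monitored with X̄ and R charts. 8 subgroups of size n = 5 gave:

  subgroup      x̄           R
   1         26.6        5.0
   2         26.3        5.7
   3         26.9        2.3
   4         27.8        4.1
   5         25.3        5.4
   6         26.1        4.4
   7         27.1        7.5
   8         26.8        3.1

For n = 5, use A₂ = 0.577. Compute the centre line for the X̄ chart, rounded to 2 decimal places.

X̄̄ = (26.6 + 26.3 + 26.9 + 27.8 + 25.3 + 26.1 + 27.1 + 26.8) / 8 = 212.9000 / 8 = 26.6125
CL = X̄̄ = 26.6125

26.61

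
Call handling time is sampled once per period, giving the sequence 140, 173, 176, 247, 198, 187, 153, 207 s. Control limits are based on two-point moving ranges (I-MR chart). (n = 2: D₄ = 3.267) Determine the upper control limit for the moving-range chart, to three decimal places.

119.012

Moving ranges: 33, 3, 71, 49, 11, 34, 54; M̄R̄ = 255.0000 / 7 = 36.4286
UCL_MR = D₄·M̄R̄ = 3.267 × 36.4286 = 119.0121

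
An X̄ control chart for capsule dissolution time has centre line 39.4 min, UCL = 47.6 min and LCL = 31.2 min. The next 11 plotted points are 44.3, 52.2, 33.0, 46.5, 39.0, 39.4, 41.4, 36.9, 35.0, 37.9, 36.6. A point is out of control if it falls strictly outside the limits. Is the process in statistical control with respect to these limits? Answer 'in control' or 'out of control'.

out of control

Compare each point to [31.2, 47.6]: sample 2 = 52.2 > UCL.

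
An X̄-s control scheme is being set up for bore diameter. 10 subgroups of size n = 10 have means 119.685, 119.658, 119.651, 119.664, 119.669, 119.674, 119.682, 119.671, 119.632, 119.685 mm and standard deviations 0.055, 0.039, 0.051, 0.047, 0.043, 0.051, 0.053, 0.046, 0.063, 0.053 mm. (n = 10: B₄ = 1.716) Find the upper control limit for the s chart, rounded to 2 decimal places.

s̄ = (0.055 + 0.039 + 0.051 + 0.047 + 0.043 + 0.051 + 0.053 + 0.046 + 0.063 + 0.053) / 10 = 0.0501
UCL_s = B₄·s̄ = 1.716 × 0.0501 = 0.0860

0.09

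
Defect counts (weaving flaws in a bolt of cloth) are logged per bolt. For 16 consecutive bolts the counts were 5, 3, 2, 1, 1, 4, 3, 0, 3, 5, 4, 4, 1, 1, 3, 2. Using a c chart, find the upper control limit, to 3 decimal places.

c̄ = (5 + 3 + 2 + 1 + 1 + 4 + 3 + 0 + 3 + 5 + 4 + 4 + 1 + 1 + 3 + 2) / 16 = 42 / 16 = 2.6250
UCL = c̄ + 3√c̄ = 2.6250 + 3 × √2.6250 = 2.6250 + 3 × 1.6202 = 7.4856

7.486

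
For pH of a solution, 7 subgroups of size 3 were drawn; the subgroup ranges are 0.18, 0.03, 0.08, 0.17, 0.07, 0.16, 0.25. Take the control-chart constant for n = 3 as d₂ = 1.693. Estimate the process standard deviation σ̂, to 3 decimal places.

R̄ = (0.18 + 0.03 + 0.08 + 0.17 + 0.07 + 0.16 + 0.25) / 7 = 0.1343
σ̂ = R̄ / d₂ = 0.1343 / 1.693 = 0.0793

0.079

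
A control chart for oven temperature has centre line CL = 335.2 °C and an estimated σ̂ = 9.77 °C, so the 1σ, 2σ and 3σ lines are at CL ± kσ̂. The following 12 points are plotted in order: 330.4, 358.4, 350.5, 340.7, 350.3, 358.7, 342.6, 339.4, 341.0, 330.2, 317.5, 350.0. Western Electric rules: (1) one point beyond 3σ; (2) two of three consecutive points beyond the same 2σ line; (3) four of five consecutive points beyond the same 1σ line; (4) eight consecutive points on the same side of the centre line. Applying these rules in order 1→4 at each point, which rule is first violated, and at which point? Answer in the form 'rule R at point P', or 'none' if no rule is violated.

Zone of each point (C = within 1σ̂, B = 1σ̂–2σ̂, A = 2σ̂–3σ̂, * = beyond 3σ̂; sign = side of CL): 1:-C, 2:+A, 3:+B, 4:+C, 5:+B, 6:+A, 7:+C, 8:+C, 9:+C, 10:-C, 11:-B, 12:+B
Rule 3 (four of five consecutive points beyond the same 1σ limit) is satisfied at point 6.

rule 3 at point 6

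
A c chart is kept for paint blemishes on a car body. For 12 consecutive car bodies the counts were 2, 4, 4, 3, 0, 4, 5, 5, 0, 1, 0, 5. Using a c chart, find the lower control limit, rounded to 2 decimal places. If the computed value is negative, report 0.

0.00

c̄ = (2 + 4 + 4 + 3 + 0 + 4 + 5 + 5 + 0 + 1 + 0 + 5) / 12 = 33 / 12 = 2.7500
LCL = c̄ − 3√c̄ = 2.7500 − 3 × 1.6583 = -2.2249 → 0 (cannot be negative)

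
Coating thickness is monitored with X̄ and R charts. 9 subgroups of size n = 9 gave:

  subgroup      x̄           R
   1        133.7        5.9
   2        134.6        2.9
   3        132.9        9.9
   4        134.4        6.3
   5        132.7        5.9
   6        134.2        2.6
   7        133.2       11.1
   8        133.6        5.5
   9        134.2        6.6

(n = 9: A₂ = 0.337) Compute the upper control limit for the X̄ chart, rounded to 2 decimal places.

135.85

X̄̄ = (133.7 + 134.6 + 132.9 + 134.4 + 132.7 + 134.2 + 133.2 + 133.6 + 134.2) / 9 = 1203.5000 / 9 = 133.7222
R̄ = (5.9 + 2.9 + 9.9 + 6.3 + 5.9 + 2.6 + 11.1 + 5.5 + 6.6) / 9 = 56.7000 / 9 = 6.3000
UCL = X̄̄ + A₂·R̄ = 133.7222 + 0.337 × 6.3000 = 135.8453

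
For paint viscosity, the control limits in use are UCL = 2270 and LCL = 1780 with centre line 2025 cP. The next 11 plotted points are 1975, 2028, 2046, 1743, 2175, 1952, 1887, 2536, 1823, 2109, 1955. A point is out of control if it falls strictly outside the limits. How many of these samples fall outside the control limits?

2

Compare each point to [1780, 2270]: sample 4 = 1743 < LCL; sample 8 = 2536 > UCL.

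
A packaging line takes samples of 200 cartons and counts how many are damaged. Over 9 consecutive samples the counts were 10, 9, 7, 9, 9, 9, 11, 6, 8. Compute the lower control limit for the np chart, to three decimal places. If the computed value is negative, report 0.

0.028

p̄ = Σdᵢ / (k·n) = 78 / (9 × 200) = 0.04333
LCL = np̄ − 3·√(np̄(1−p̄)) = 8.6667 − 3 × 2.8794 = 0.0284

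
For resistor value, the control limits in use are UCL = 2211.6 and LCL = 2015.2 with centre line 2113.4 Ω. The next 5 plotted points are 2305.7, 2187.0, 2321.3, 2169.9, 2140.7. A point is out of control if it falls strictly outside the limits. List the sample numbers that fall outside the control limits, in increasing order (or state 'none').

1, 3

Compare each point to [2015.2, 2211.6]: sample 1 = 2305.7 > UCL; sample 3 = 2321.3 > UCL.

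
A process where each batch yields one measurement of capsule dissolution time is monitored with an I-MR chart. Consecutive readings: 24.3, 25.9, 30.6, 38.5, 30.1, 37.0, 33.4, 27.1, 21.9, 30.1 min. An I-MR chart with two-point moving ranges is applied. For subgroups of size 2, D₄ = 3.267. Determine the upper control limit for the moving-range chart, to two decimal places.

Moving ranges: 1.6, 4.7, 7.9, 8.4, 6.9, 3.6, 6.3, 5.2, 8.2; M̄R̄ = 52.8000 / 9 = 5.8667
UCL_MR = D₄·M̄R̄ = 3.267 × 5.8667 = 19.1664

19.17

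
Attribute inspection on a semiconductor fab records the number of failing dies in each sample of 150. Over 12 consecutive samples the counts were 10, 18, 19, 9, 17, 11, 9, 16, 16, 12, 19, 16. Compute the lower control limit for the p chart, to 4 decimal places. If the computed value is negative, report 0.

0.0235

p̄ = Σdᵢ / (k·n) = 172 / (12 × 150) = 0.09556
LCL = p̄ − 3·√(p̄(1−p̄)/n) = 0.09556 − 3 × 0.02400 = 0.02355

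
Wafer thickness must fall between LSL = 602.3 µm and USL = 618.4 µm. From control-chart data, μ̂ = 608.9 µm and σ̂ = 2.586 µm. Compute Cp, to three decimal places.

Cp = (USL − LSL) / (6σ̂) = (618.4 − 602.3) / (6 × 2.586) = 16.1000 / 15.5160 = 1.0376

1.038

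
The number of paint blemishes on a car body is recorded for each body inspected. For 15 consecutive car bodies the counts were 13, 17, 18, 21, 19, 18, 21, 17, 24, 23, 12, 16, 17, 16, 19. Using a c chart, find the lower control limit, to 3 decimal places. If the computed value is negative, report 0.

5.315

c̄ = (13 + 17 + 18 + 21 + 19 + 18 + 21 + 17 + 24 + 23 + 12 + 16 + 17 + 16 + 19) / 15 = 271 / 15 = 18.0667
LCL = c̄ − 3√c̄ = 18.0667 − 3 × 4.2505 = 5.3152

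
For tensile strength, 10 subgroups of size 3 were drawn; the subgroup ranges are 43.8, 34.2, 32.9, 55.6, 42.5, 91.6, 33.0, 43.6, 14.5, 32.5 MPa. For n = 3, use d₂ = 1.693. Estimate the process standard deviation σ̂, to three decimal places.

R̄ = (43.8 + 34.2 + 32.9 + 55.6 + 42.5 + 91.6 + 33.0 + 43.6 + 14.5 + 32.5) / 10 = 42.4200
σ̂ = R̄ / d₂ = 42.4200 / 1.693 = 25.0561

25.056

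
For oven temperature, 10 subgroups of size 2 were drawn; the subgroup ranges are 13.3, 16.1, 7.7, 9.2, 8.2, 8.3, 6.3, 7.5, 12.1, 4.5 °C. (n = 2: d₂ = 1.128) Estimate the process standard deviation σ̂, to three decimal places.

8.262

R̄ = (13.3 + 16.1 + 7.7 + 9.2 + 8.2 + 8.3 + 6.3 + 7.5 + 12.1 + 4.5) / 10 = 9.3200
σ̂ = R̄ / d₂ = 9.3200 / 1.128 = 8.2624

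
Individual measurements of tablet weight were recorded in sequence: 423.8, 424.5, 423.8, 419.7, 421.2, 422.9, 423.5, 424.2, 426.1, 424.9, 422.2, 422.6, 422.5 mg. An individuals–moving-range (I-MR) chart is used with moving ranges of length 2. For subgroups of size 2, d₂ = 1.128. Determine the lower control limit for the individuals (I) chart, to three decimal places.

X̄ = (423.8 + 424.5 + 423.8 + 419.7 + 421.2 + 422.9 + 423.5 + 424.2 + 426.1 + 424.9 + 422.2 + 422.6 + 422.5) / 13 = 423.2231
Moving ranges: 0.7, 0.7, 4.1, 1.5, 1.7, 0.6, 0.7, 1.9, 1.2, 2.7, 0.4, 0.1; M̄R̄ = 16.3000 / 12 = 1.3583
LCL = X̄ − 3·M̄R̄/d₂ = 423.2231 − 3 × 1.3583 / 1.128 = 419.6105

419.610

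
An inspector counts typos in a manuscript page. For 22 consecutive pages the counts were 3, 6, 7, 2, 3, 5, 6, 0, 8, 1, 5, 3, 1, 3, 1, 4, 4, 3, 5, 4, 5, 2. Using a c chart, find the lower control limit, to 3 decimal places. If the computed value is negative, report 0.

c̄ = (3 + 6 + 7 + 2 + 3 + 5 + 6 + 0 + 8 + 1 + 5 + 3 + 1 + 3 + 1 + 4 + 4 + 3 + 5 + 4 + 5 + 2) / 22 = 81 / 22 = 3.6818
LCL = c̄ − 3√c̄ = 3.6818 − 3 × 1.9188 = -2.0746 → 0 (cannot be negative)

0.000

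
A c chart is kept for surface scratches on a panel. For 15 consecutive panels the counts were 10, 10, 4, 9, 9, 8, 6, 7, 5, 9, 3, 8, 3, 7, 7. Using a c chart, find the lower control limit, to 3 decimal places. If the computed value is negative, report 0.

c̄ = (10 + 10 + 4 + 9 + 9 + 8 + 6 + 7 + 5 + 9 + 3 + 8 + 3 + 7 + 7) / 15 = 105 / 15 = 7.0000
LCL = c̄ − 3√c̄ = 7.0000 − 3 × 2.6458 = -0.9373 → 0 (cannot be negative)

0.000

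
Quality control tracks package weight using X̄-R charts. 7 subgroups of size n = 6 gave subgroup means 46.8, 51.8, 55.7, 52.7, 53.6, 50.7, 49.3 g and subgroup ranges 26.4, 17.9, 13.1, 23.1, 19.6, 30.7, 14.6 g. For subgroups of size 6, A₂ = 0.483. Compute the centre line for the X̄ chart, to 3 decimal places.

51.514

X̄̄ = (46.8 + 51.8 + 55.7 + 52.7 + 53.6 + 50.7 + 49.3) / 7 = 360.6000 / 7 = 51.5143
CL = X̄̄ = 51.5143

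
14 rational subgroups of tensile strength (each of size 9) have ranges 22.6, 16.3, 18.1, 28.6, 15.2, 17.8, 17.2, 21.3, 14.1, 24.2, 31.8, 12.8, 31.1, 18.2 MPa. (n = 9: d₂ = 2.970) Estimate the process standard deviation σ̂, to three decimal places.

6.958

R̄ = (22.6 + 16.3 + 18.1 + 28.6 + 15.2 + 17.8 + 17.2 + 21.3 + 14.1 + 24.2 + 31.8 + 12.8 + 31.1 + 18.2) / 14 = 20.6643
σ̂ = R̄ / d₂ = 20.6643 / 2.970 = 6.9577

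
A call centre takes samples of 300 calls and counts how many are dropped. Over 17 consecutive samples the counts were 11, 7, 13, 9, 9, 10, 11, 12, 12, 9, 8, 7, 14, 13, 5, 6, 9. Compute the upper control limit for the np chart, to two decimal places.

18.90

p̄ = Σdᵢ / (k·n) = 165 / (17 × 300) = 0.03235
UCL = np̄ + 3·√(np̄(1−p̄)) = 9.7059 + 3 × √(9.7059×0.96765) = 9.7059 + 3 × 3.0646 = 18.8997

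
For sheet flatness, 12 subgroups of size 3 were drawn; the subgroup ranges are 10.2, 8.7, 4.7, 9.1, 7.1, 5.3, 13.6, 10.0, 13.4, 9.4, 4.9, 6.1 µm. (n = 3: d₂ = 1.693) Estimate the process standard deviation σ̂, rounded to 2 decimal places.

R̄ = (10.2 + 8.7 + 4.7 + 9.1 + 7.1 + 5.3 + 13.6 + 10.0 + 13.4 + 9.4 + 4.9 + 6.1) / 12 = 8.5417
σ̂ = R̄ / d₂ = 8.5417 / 1.693 = 5.0453

5.05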